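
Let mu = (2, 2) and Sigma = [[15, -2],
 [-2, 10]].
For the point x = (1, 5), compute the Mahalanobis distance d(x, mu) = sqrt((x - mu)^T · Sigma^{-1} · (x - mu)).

Step 1 — centre the observation: (x - mu) = (-1, 3).

Step 2 — invert Sigma. det(Sigma) = 15·10 - (-2)² = 146.
  Sigma^{-1} = (1/det) · [[d, -b], [-b, a]] = [[0.0685, 0.0137],
 [0.0137, 0.1027]].

Step 3 — form the quadratic (x - mu)^T · Sigma^{-1} · (x - mu):
  Sigma^{-1} · (x - mu) = (-0.0274, 0.2945).
  (x - mu)^T · [Sigma^{-1} · (x - mu)] = (-1)·(-0.0274) + (3)·(0.2945) = 0.911.

Step 4 — take square root: d = √(0.911) ≈ 0.9544.

d(x, mu) = √(0.911) ≈ 0.9544


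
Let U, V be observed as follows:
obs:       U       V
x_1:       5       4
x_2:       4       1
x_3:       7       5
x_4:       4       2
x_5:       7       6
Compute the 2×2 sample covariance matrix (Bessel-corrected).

Step 1 — column means:
  mean(U) = (5 + 4 + 7 + 4 + 7) / 5 = 27/5 = 5.4
  mean(V) = (4 + 1 + 5 + 2 + 6) / 5 = 18/5 = 3.6

Step 2 — sample covariance S[i,j] = (1/(n-1)) · Σ_k (x_{k,i} - mean_i) · (x_{k,j} - mean_j), with n-1 = 4.
  S[U,U] = ((-0.4)·(-0.4) + (-1.4)·(-1.4) + (1.6)·(1.6) + (-1.4)·(-1.4) + (1.6)·(1.6)) / 4 = 9.2/4 = 2.3
  S[U,V] = ((-0.4)·(0.4) + (-1.4)·(-2.6) + (1.6)·(1.4) + (-1.4)·(-1.6) + (1.6)·(2.4)) / 4 = 11.8/4 = 2.95
  S[V,V] = ((0.4)·(0.4) + (-2.6)·(-2.6) + (1.4)·(1.4) + (-1.6)·(-1.6) + (2.4)·(2.4)) / 4 = 17.2/4 = 4.3

S is symmetric (S[j,i] = S[i,j]). Assembling:

S = [[2.3, 2.95],
 [2.95, 4.3]]


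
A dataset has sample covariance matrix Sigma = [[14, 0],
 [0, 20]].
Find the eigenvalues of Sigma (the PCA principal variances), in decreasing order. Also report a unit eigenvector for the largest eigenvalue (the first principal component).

Step 1 — characteristic polynomial of 2×2 Sigma:
  det(Sigma - λI) = λ² - trace · λ + det = 0.
  trace = 14 + 20 = 34, det = 14·20 - (0)² = 280.
Step 2 — discriminant:
  Δ = trace² - 4·det = 1156 - 1120 = 36.
Step 3 — eigenvalues:
  λ = (trace ± √Δ)/2 = (34 ± 6)/2,
  λ_1 = 20,  λ_2 = 14.

Step 4 — unit eigenvector for λ_1: Sigma is diagonal, so its eigenvectors are the coordinate axes. λ_1 = 20 is the diagonal entry on the second coordinate axis, hence
  v_1 = (0, 1) (||v_1|| = 1).

λ_1 = 20,  λ_2 = 14;  v_1 ≈ (0, 1)


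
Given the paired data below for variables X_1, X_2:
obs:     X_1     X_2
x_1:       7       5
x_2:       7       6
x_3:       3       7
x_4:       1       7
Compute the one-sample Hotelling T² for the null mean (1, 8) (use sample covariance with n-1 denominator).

Step 1 — sample mean vector:
  mean(X_1) = (7 + 7 + 3 + 1) / 4 = 18/4 = 4.5
  mean(X_2) = (5 + 6 + 7 + 7) / 4 = 25/4 = 6.25
  x̄ = (4.5, 6.25),  deviation x̄ - mu_0 = (4.5, 6.25) - (1, 8) = (3.5, -1.75).

Step 2 — sample covariance matrix, S[i,j] = (1/(n-1)) · Σ_k (x_{k,i} - mean_i) · (x_{k,j} - mean_j), divisor n-1 = 3:
  S[X_1,X_1] = ((2.5)·(2.5) + (2.5)·(2.5) + (-1.5)·(-1.5) + (-3.5)·(-3.5)) / 3 = 27/3 = 9
  S[X_1,X_2] = ((2.5)·(-1.25) + (2.5)·(-0.25) + (-1.5)·(0.75) + (-3.5)·(0.75)) / 3 = -7.5/3 = -2.5
  S[X_2,X_2] = ((-1.25)·(-1.25) + (-0.25)·(-0.25) + (0.75)·(0.75) + (0.75)·(0.75)) / 3 = 2.75/3 = 0.9167
  S = [[9, -2.5],
 [-2.5, 0.9167]].

Step 3 — invert S. det(S) = 9·0.9167 - (-2.5)² = 2.
  S^{-1} = (1/det) · [[d, -b], [-b, a]] = [[0.4583, 1.25],
 [1.25, 4.5]].

Step 4 — quadratic form (x̄ - mu_0)^T · S^{-1} · (x̄ - mu_0):
  S^{-1} · (x̄ - mu_0) = (-0.5833, -3.5),
  (x̄ - mu_0)^T · [...] = (3.5)·(-0.5833) + (-1.75)·(-3.5) = 4.0833.

Step 5 — scale by n: T² = 4 · 4.0833 = 16.3333.

T² ≈ 16.3333


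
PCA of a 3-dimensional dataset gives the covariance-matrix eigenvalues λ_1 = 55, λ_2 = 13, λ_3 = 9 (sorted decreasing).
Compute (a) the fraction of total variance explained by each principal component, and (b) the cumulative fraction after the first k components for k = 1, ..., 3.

Step 1 — total variance = trace(Sigma) = Σ λ_i = 55 + 13 + 9 = 77.

Step 2 — fraction explained by component i = λ_i / Σ λ:
  PC1: 55/77 = 0.7143
  PC2: 13/77 = 0.1688
  PC3: 9/77 = 0.1169

Step 3 — cumulative fraction after k components = (λ_1 + ... + λ_k) / Σ λ:
  k = 1: 55/77 = 0.7143
  k = 2: (55 + 13)/77 = 68/77 = 0.8831
  k = 3: (55 + 13 + 9)/77 = 77/77 = 1

Summary (fraction, with percent):

explained: PC1 0.7143 (71.43%), PC2 0.1688 (16.88%), PC3 0.1169 (11.69%);  cumulative: 0.7143, 0.8831, 1


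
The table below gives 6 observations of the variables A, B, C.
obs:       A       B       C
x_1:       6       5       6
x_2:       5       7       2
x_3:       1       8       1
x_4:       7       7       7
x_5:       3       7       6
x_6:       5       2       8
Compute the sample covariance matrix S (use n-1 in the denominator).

Step 1 — column means:
  mean(A) = (6 + 5 + 1 + 7 + 3 + 5) / 6 = 27/6 = 4.5
  mean(B) = (5 + 7 + 8 + 7 + 7 + 2) / 6 = 36/6 = 6
  mean(C) = (6 + 2 + 1 + 7 + 6 + 8) / 6 = 30/6 = 5

Step 2 — sample covariance S[i,j] = (1/(n-1)) · Σ_k (x_{k,i} - mean_i) · (x_{k,j} - mean_j), with n-1 = 5.
  S[A,A] = ((1.5)·(1.5) + (0.5)·(0.5) + (-3.5)·(-3.5) + (2.5)·(2.5) + (-1.5)·(-1.5) + (0.5)·(0.5)) / 5 = 23.5/5 = 4.7
  S[A,B] = ((1.5)·(-1) + (0.5)·(1) + (-3.5)·(2) + (2.5)·(1) + (-1.5)·(1) + (0.5)·(-4)) / 5 = -9/5 = -1.8
  S[A,C] = ((1.5)·(1) + (0.5)·(-3) + (-3.5)·(-4) + (2.5)·(2) + (-1.5)·(1) + (0.5)·(3)) / 5 = 19/5 = 3.8
  S[B,B] = ((-1)·(-1) + (1)·(1) + (2)·(2) + (1)·(1) + (1)·(1) + (-4)·(-4)) / 5 = 24/5 = 4.8
  S[B,C] = ((-1)·(1) + (1)·(-3) + (2)·(-4) + (1)·(2) + (1)·(1) + (-4)·(3)) / 5 = -21/5 = -4.2
  S[C,C] = ((1)·(1) + (-3)·(-3) + (-4)·(-4) + (2)·(2) + (1)·(1) + (3)·(3)) / 5 = 40/5 = 8

S is symmetric (S[j,i] = S[i,j]). Assembling:

S = [[4.7, -1.8, 3.8],
 [-1.8, 4.8, -4.2],
 [3.8, -4.2, 8]]


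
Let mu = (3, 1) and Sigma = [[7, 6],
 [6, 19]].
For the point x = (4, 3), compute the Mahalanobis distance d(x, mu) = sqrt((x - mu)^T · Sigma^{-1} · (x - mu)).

Step 1 — centre the observation: (x - mu) = (1, 2).

Step 2 — invert Sigma. det(Sigma) = 7·19 - (6)² = 97.
  Sigma^{-1} = (1/det) · [[d, -b], [-b, a]] = [[0.1959, -0.0619],
 [-0.0619, 0.0722]].

Step 3 — form the quadratic (x - mu)^T · Sigma^{-1} · (x - mu):
  Sigma^{-1} · (x - mu) = (0.0722, 0.0825).
  (x - mu)^T · [Sigma^{-1} · (x - mu)] = (1)·(0.0722) + (2)·(0.0825) = 0.2371.

Step 4 — take square root: d = √(0.2371) ≈ 0.4869.

d(x, mu) = √(0.2371) ≈ 0.4869


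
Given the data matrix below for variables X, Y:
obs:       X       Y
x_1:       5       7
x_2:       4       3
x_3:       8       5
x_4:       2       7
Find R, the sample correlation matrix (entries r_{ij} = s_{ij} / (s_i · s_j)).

Step 1 — column means:
  mean(X) = (5 + 4 + 8 + 2) / 4 = 19/4 = 4.75
  mean(Y) = (7 + 3 + 5 + 7) / 4 = 22/4 = 5.5

Step 2 — sample variances and covariances s[i,j] = (1/(n-1)) · Σ_k (x_{k,i} - mean_i) · (x_{k,j} - mean_j), with n-1 = 3:
  s[X,X] = ((0.25)·(0.25) + (-0.75)·(-0.75) + (3.25)·(3.25) + (-2.75)·(-2.75)) / 3 = 18.75/3 = 6.25
  s[X,Y] = ((0.25)·(1.5) + (-0.75)·(-2.5) + (3.25)·(-0.5) + (-2.75)·(1.5)) / 3 = -3.5/3 = -1.1667
  s[Y,Y] = ((1.5)·(1.5) + (-2.5)·(-2.5) + (-0.5)·(-0.5) + (1.5)·(1.5)) / 3 = 11/3 = 3.6667
  Sample standard deviations s_i = √(s[i,i]):
  s(X) = √(6.25) = 2.5
  s(Y) = √(3.6667) = 1.9149

Step 3 — r_{ij} = s_{ij} / (s_i · s_j):
  r[X,X] = 1 (diagonal).
  r[X,Y] = -1.1667 / (2.5 · 1.9149) = -1.1667 / 4.7871 = -0.2437
  r[Y,Y] = 1 (diagonal).

R is symmetric with unit diagonal. Assembling:

R = [[1, -0.2437],
 [-0.2437, 1]]


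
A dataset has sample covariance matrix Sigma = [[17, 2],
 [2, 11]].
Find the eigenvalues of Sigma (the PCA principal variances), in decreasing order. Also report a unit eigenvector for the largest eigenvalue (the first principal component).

Step 1 — characteristic polynomial of 2×2 Sigma:
  det(Sigma - λI) = λ² - trace · λ + det = 0.
  trace = 17 + 11 = 28, det = 17·11 - (2)² = 183.
Step 2 — discriminant:
  Δ = trace² - 4·det = 784 - 732 = 52.
Step 3 — eigenvalues:
  λ = (trace ± √Δ)/2 = (28 ± 7.2111)/2,
  λ_1 = 17.6056,  λ_2 = 10.3944.

Step 4 — unit eigenvector for λ_1: solve (Sigma - λ_1 I)v = 0. First row:
  (17 - 17.6056)·v_x + (2)·v_y = 0, i.e. (-0.6056)·v_x + (2)·v_y = 0,
  so v ∝ (b, λ_1 - a) = (2, 0.6056) = u.
  ||u|| = √((2)² + (0.6056)²) = √(4.3667) ≈ 2.0897,
  v_1 = u/||u|| ≈ (0.9571, 0.2898) (||v_1|| = 1).

λ_1 = 17.6056,  λ_2 = 10.3944;  v_1 ≈ (0.9571, 0.2898)


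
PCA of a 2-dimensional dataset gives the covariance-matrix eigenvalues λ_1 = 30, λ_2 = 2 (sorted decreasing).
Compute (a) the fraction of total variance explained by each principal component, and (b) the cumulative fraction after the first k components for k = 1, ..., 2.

Step 1 — total variance = trace(Sigma) = Σ λ_i = 30 + 2 = 32.

Step 2 — fraction explained by component i = λ_i / Σ λ:
  PC1: 30/32 = 0.9375
  PC2: 2/32 = 0.0625

Step 3 — cumulative fraction after k components = (λ_1 + ... + λ_k) / Σ λ:
  k = 1: 30/32 = 0.9375
  k = 2: (30 + 2)/32 = 32/32 = 1

Summary (fraction, with percent):

explained: PC1 0.9375 (93.75%), PC2 0.0625 (6.25%);  cumulative: 0.9375, 1


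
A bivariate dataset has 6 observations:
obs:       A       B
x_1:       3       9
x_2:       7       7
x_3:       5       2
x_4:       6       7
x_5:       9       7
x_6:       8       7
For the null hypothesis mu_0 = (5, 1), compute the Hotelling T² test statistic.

Step 1 — sample mean vector:
  mean(A) = (3 + 7 + 5 + 6 + 9 + 8) / 6 = 38/6 = 6.3333
  mean(B) = (9 + 7 + 2 + 7 + 7 + 7) / 6 = 39/6 = 6.5
  x̄ = (6.3333, 6.5),  deviation x̄ - mu_0 = (6.3333, 6.5) - (5, 1) = (1.3333, 5.5).

Step 2 — sample covariance matrix, S[i,j] = (1/(n-1)) · Σ_k (x_{k,i} - mean_i) · (x_{k,j} - mean_j), divisor n-1 = 5:
  S[A,A] = ((-3.3333)·(-3.3333) + (0.6667)·(0.6667) + (-1.3333)·(-1.3333) + (-0.3333)·(-0.3333) + (2.6667)·(2.6667) + (1.6667)·(1.6667)) / 5 = 23.3333/5 = 4.6667
  S[A,B] = ((-3.3333)·(2.5) + (0.6667)·(0.5) + (-1.3333)·(-4.5) + (-0.3333)·(0.5) + (2.6667)·(0.5) + (1.6667)·(0.5)) / 5 = 0/5 = 0
  S[B,B] = ((2.5)·(2.5) + (0.5)·(0.5) + (-4.5)·(-4.5) + (0.5)·(0.5) + (0.5)·(0.5) + (0.5)·(0.5)) / 5 = 27.5/5 = 5.5
  S = [[4.6667, 0],
 [0, 5.5]].

Step 3 — invert S. det(S) = 4.6667·5.5 - (0)² = 25.6667.
  S^{-1} = (1/det) · [[d, -b], [-b, a]] = [[0.2143, 0],
 [0, 0.1818]].

Step 4 — quadratic form (x̄ - mu_0)^T · S^{-1} · (x̄ - mu_0):
  S^{-1} · (x̄ - mu_0) = (0.2857, 1),
  (x̄ - mu_0)^T · [...] = (1.3333)·(0.2857) + (5.5)·(1) = 5.881.

Step 5 — scale by n: T² = 6 · 5.881 = 35.2857.

T² ≈ 35.2857


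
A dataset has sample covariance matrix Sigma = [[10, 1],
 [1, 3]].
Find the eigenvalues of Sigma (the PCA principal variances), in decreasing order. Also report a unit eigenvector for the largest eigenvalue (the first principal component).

Step 1 — characteristic polynomial of 2×2 Sigma:
  det(Sigma - λI) = λ² - trace · λ + det = 0.
  trace = 10 + 3 = 13, det = 10·3 - (1)² = 29.
Step 2 — discriminant:
  Δ = trace² - 4·det = 169 - 116 = 53.
Step 3 — eigenvalues:
  λ = (trace ± √Δ)/2 = (13 ± 7.2801)/2,
  λ_1 = 10.1401,  λ_2 = 2.8599.

Step 4 — unit eigenvector for λ_1: solve (Sigma - λ_1 I)v = 0. First row:
  (10 - 10.1401)·v_x + (1)·v_y = 0, i.e. (-0.1401)·v_x + (1)·v_y = 0,
  so v ∝ (b, λ_1 - a) = (1, 0.1401) = u.
  ||u|| = √((1)² + (0.1401)²) = √(1.0196) ≈ 1.0098,
  v_1 = u/||u|| ≈ (0.9903, 0.1387) (||v_1|| = 1).

λ_1 = 10.1401,  λ_2 = 2.8599;  v_1 ≈ (0.9903, 0.1387)


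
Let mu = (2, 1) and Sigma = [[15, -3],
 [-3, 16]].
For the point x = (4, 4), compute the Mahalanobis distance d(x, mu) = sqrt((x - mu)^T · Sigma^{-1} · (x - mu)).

Step 1 — centre the observation: (x - mu) = (2, 3).

Step 2 — invert Sigma. det(Sigma) = 15·16 - (-3)² = 231.
  Sigma^{-1} = (1/det) · [[d, -b], [-b, a]] = [[0.0693, 0.013],
 [0.013, 0.0649]].

Step 3 — form the quadratic (x - mu)^T · Sigma^{-1} · (x - mu):
  Sigma^{-1} · (x - mu) = (0.1775, 0.2208).
  (x - mu)^T · [Sigma^{-1} · (x - mu)] = (2)·(0.1775) + (3)·(0.2208) = 1.0173.

Step 4 — take square root: d = √(1.0173) ≈ 1.0086.

d(x, mu) = √(1.0173) ≈ 1.0086


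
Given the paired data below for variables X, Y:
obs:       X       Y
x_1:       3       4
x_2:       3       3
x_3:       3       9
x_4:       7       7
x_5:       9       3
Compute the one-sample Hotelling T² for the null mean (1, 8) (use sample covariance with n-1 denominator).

Step 1 — sample mean vector:
  mean(X) = (3 + 3 + 3 + 7 + 9) / 5 = 25/5 = 5
  mean(Y) = (4 + 3 + 9 + 7 + 3) / 5 = 26/5 = 5.2
  x̄ = (5, 5.2),  deviation x̄ - mu_0 = (5, 5.2) - (1, 8) = (4, -2.8).

Step 2 — sample covariance matrix, S[i,j] = (1/(n-1)) · Σ_k (x_{k,i} - mean_i) · (x_{k,j} - mean_j), divisor n-1 = 4:
  S[X,X] = ((-2)·(-2) + (-2)·(-2) + (-2)·(-2) + (2)·(2) + (4)·(4)) / 4 = 32/4 = 8
  S[X,Y] = ((-2)·(-1.2) + (-2)·(-2.2) + (-2)·(3.8) + (2)·(1.8) + (4)·(-2.2)) / 4 = -6/4 = -1.5
  S[Y,Y] = ((-1.2)·(-1.2) + (-2.2)·(-2.2) + (3.8)·(3.8) + (1.8)·(1.8) + (-2.2)·(-2.2)) / 4 = 28.8/4 = 7.2
  S = [[8, -1.5],
 [-1.5, 7.2]].

Step 3 — invert S. det(S) = 8·7.2 - (-1.5)² = 55.35.
  S^{-1} = (1/det) · [[d, -b], [-b, a]] = [[0.1301, 0.0271],
 [0.0271, 0.1445]].

Step 4 — quadratic form (x̄ - mu_0)^T · S^{-1} · (x̄ - mu_0):
  S^{-1} · (x̄ - mu_0) = (0.4444, -0.2963),
  (x̄ - mu_0)^T · [...] = (4)·(0.4444) + (-2.8)·(-0.2963) = 2.6074.

Step 5 — scale by n: T² = 5 · 2.6074 = 13.037.

T² ≈ 13.037


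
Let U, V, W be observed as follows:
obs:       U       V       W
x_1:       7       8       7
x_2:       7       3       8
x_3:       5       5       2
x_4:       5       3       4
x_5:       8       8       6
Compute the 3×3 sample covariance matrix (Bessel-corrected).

Step 1 — column means:
  mean(U) = (7 + 7 + 5 + 5 + 8) / 5 = 32/5 = 6.4
  mean(V) = (8 + 3 + 5 + 3 + 8) / 5 = 27/5 = 5.4
  mean(W) = (7 + 8 + 2 + 4 + 6) / 5 = 27/5 = 5.4

Step 2 — sample covariance S[i,j] = (1/(n-1)) · Σ_k (x_{k,i} - mean_i) · (x_{k,j} - mean_j), with n-1 = 4.
  S[U,U] = ((0.6)·(0.6) + (0.6)·(0.6) + (-1.4)·(-1.4) + (-1.4)·(-1.4) + (1.6)·(1.6)) / 4 = 7.2/4 = 1.8
  S[U,V] = ((0.6)·(2.6) + (0.6)·(-2.4) + (-1.4)·(-0.4) + (-1.4)·(-2.4) + (1.6)·(2.6)) / 4 = 8.2/4 = 2.05
  S[U,W] = ((0.6)·(1.6) + (0.6)·(2.6) + (-1.4)·(-3.4) + (-1.4)·(-1.4) + (1.6)·(0.6)) / 4 = 10.2/4 = 2.55
  S[V,V] = ((2.6)·(2.6) + (-2.4)·(-2.4) + (-0.4)·(-0.4) + (-2.4)·(-2.4) + (2.6)·(2.6)) / 4 = 25.2/4 = 6.3
  S[V,W] = ((2.6)·(1.6) + (-2.4)·(2.6) + (-0.4)·(-3.4) + (-2.4)·(-1.4) + (2.6)·(0.6)) / 4 = 4.2/4 = 1.05
  S[W,W] = ((1.6)·(1.6) + (2.6)·(2.6) + (-3.4)·(-3.4) + (-1.4)·(-1.4) + (0.6)·(0.6)) / 4 = 23.2/4 = 5.8

S is symmetric (S[j,i] = S[i,j]). Assembling:

S = [[1.8, 2.05, 2.55],
 [2.05, 6.3, 1.05],
 [2.55, 1.05, 5.8]]


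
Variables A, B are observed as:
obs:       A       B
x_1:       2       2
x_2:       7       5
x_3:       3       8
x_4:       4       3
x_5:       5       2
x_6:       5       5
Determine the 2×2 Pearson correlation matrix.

Step 1 — column means:
  mean(A) = (2 + 7 + 3 + 4 + 5 + 5) / 6 = 26/6 = 4.3333
  mean(B) = (2 + 5 + 8 + 3 + 2 + 5) / 6 = 25/6 = 4.1667

Step 2 — sample variances and covariances s[i,j] = (1/(n-1)) · Σ_k (x_{k,i} - mean_i) · (x_{k,j} - mean_j), with n-1 = 5:
  s[A,A] = ((-2.3333)·(-2.3333) + (2.6667)·(2.6667) + (-1.3333)·(-1.3333) + (-0.3333)·(-0.3333) + (0.6667)·(0.6667) + (0.6667)·(0.6667)) / 5 = 15.3333/5 = 3.0667
  s[A,B] = ((-2.3333)·(-2.1667) + (2.6667)·(0.8333) + (-1.3333)·(3.8333) + (-0.3333)·(-1.1667) + (0.6667)·(-2.1667) + (0.6667)·(0.8333)) / 5 = 1.6667/5 = 0.3333
  s[B,B] = ((-2.1667)·(-2.1667) + (0.8333)·(0.8333) + (3.8333)·(3.8333) + (-1.1667)·(-1.1667) + (-2.1667)·(-2.1667) + (0.8333)·(0.8333)) / 5 = 26.8333/5 = 5.3667
  Sample standard deviations s_i = √(s[i,i]):
  s(A) = √(3.0667) = 1.7512
  s(B) = √(5.3667) = 2.3166

Step 3 — r_{ij} = s_{ij} / (s_i · s_j):
  r[A,A] = 1 (diagonal).
  r[A,B] = 0.3333 / (1.7512 · 2.3166) = 0.3333 / 4.0568 = 0.0822
  r[B,B] = 1 (diagonal).

R is symmetric with unit diagonal. Assembling:

R = [[1, 0.0822],
 [0.0822, 1]]


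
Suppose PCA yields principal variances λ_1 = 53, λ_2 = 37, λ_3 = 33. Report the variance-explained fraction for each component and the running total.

Step 1 — total variance = trace(Sigma) = Σ λ_i = 53 + 37 + 33 = 123.

Step 2 — fraction explained by component i = λ_i / Σ λ:
  PC1: 53/123 = 0.4309
  PC2: 37/123 = 0.3008
  PC3: 33/123 = 0.2683

Step 3 — cumulative fraction after k components = (λ_1 + ... + λ_k) / Σ λ:
  k = 1: 53/123 = 0.4309
  k = 2: (53 + 37)/123 = 90/123 = 0.7317
  k = 3: (53 + 37 + 33)/123 = 123/123 = 1

Summary (fraction, with percent):

explained: PC1 0.4309 (43.09%), PC2 0.3008 (30.08%), PC3 0.2683 (26.83%);  cumulative: 0.4309, 0.7317, 1


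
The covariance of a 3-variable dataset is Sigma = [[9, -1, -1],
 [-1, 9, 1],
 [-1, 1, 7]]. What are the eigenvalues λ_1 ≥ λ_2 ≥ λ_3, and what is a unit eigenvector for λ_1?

Step 1 — characteristic polynomial p(λ) = det(λI - Sigma) = λ³ - tr·λ² + c_1·λ - det, where tr = trace, c_1 = sum of the principal 2×2 minors, det = det(Sigma):
  tr = 9 + 9 + 7 = 25,
  c_1 = (9·9 - (-1)²) + (9·7 - (-1)²) + (9·7 - (1)²) = 80 + 62 + 62 = 204,
  det = 9·(9·7 - (1)²) - (-1)·((-1)·7 - (1)·(-1)) + (-1)·((-1)·(1) - 9·(-1)) = 9·(62) - (-1)·(-6) + (-1)·(8) = 544.
  So p(λ) = λ³ - 25λ² + 204λ - 544.
Step 2 — look for an integer root (rational root theorem: any rational root is an integer divisor of 544). Testing λ = 8:
  p(8) = 512 - 1600 + 1632 - 544 = 0  ✓
  Dividing out (λ - 8): p(λ) = (λ - 8)(λ² - 17λ + 68).
Step 3 — remaining eigenvalues from the quadratic λ² - 17λ + 68 = 0:
  Δ = 17² - 4·68 = 289 - 272 = 17,  λ = (17 ± √17)/2 = (17 ± 4.1231)/2 ≈ 10.5616 or 6.4384.
  Sorted: λ_1 = 10.5616,  λ_2 = 8,  λ_3 = 6.4384  (check: sum = 25 = tr ✓).

Step 4 — unit eigenvector for λ_1 ≈ 10.5616: v spans the null space of (Sigma - λ_1 I), whose rows are
  r_1 = (-1.5616, -1, -1),  r_2 = (-1, -1.5616, 1),  r_3 = (-1, 1, -3.5616).
  v is orthogonal to every row, so take v ∝ r_1 × r_2 = ((-1)·(1) - (-1)·(-1.5616), (-1)·(-1) - (-1.5616)·(1), (-1.5616)·(-1.5616) - (-1)·(-1)) ≈ (-2.5616, 2.5616, 1.4384).
  Rescale (multiply by -1 so the first nonzero entry is positive): u = (2.5616, -2.5616, -1.4384).
  ||u|| = √((2.5616)² + (-2.5616)² + (-1.4384)²) = √(15.1922) ≈ 3.8977,  v_1 = u/||u|| ≈ (0.6572, -0.6572, -0.369) (||v_1|| = 1).

λ_1 = 10.5616,  λ_2 = 8,  λ_3 = 6.4384;  v_1 ≈ (0.6572, -0.6572, -0.369)


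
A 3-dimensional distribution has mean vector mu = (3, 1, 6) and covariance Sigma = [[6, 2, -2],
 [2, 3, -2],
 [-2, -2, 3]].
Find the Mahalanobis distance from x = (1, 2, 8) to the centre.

Step 1 — centre the observation: (x - mu) = (-2, 1, 2).

Step 2 — invert Sigma (cofactor / det for 3×3, or solve directly):
  Sigma^{-1} = [[0.2273, -0.0909, 0.0909],
 [-0.0909, 0.6364, 0.3636],
 [0.0909, 0.3636, 0.6364]].

Step 3 — form the quadratic (x - mu)^T · Sigma^{-1} · (x - mu):
  Sigma^{-1} · (x - mu) = (-0.3636, 1.5455, 1.4545).
  (x - mu)^T · [Sigma^{-1} · (x - mu)] = (-2)·(-0.3636) + (1)·(1.5455) + (2)·(1.4545) = 5.1818.

Step 4 — take square root: d = √(5.1818) ≈ 2.2764.

d(x, mu) = √(5.1818) ≈ 2.2764


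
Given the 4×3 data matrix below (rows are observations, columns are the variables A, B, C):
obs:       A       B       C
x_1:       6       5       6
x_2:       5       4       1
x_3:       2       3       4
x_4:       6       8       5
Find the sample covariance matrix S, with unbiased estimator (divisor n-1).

Step 1 — column means:
  mean(A) = (6 + 5 + 2 + 6) / 4 = 19/4 = 4.75
  mean(B) = (5 + 4 + 3 + 8) / 4 = 20/4 = 5
  mean(C) = (6 + 1 + 4 + 5) / 4 = 16/4 = 4

Step 2 — sample covariance S[i,j] = (1/(n-1)) · Σ_k (x_{k,i} - mean_i) · (x_{k,j} - mean_j), with n-1 = 3.
  S[A,A] = ((1.25)·(1.25) + (0.25)·(0.25) + (-2.75)·(-2.75) + (1.25)·(1.25)) / 3 = 10.75/3 = 3.5833
  S[A,B] = ((1.25)·(0) + (0.25)·(-1) + (-2.75)·(-2) + (1.25)·(3)) / 3 = 9/3 = 3
  S[A,C] = ((1.25)·(2) + (0.25)·(-3) + (-2.75)·(0) + (1.25)·(1)) / 3 = 3/3 = 1
  S[B,B] = ((0)·(0) + (-1)·(-1) + (-2)·(-2) + (3)·(3)) / 3 = 14/3 = 4.6667
  S[B,C] = ((0)·(2) + (-1)·(-3) + (-2)·(0) + (3)·(1)) / 3 = 6/3 = 2
  S[C,C] = ((2)·(2) + (-3)·(-3) + (0)·(0) + (1)·(1)) / 3 = 14/3 = 4.6667

S is symmetric (S[j,i] = S[i,j]). Assembling:

S = [[3.5833, 3, 1],
 [3, 4.6667, 2],
 [1, 2, 4.6667]]


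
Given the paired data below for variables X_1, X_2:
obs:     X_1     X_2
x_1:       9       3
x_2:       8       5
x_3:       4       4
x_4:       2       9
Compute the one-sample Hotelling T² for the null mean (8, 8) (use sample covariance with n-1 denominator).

Step 1 — sample mean vector:
  mean(X_1) = (9 + 8 + 4 + 2) / 4 = 23/4 = 5.75
  mean(X_2) = (3 + 5 + 4 + 9) / 4 = 21/4 = 5.25
  x̄ = (5.75, 5.25),  deviation x̄ - mu_0 = (5.75, 5.25) - (8, 8) = (-2.25, -2.75).

Step 2 — sample covariance matrix, S[i,j] = (1/(n-1)) · Σ_k (x_{k,i} - mean_i) · (x_{k,j} - mean_j), divisor n-1 = 3:
  S[X_1,X_1] = ((3.25)·(3.25) + (2.25)·(2.25) + (-1.75)·(-1.75) + (-3.75)·(-3.75)) / 3 = 32.75/3 = 10.9167
  S[X_1,X_2] = ((3.25)·(-2.25) + (2.25)·(-0.25) + (-1.75)·(-1.25) + (-3.75)·(3.75)) / 3 = -19.75/3 = -6.5833
  S[X_2,X_2] = ((-2.25)·(-2.25) + (-0.25)·(-0.25) + (-1.25)·(-1.25) + (3.75)·(3.75)) / 3 = 20.75/3 = 6.9167
  S = [[10.9167, -6.5833],
 [-6.5833, 6.9167]].

Step 3 — invert S. det(S) = 10.9167·6.9167 - (-6.5833)² = 32.1667.
  S^{-1} = (1/det) · [[d, -b], [-b, a]] = [[0.215, 0.2047],
 [0.2047, 0.3394]].

Step 4 — quadratic form (x̄ - mu_0)^T · S^{-1} · (x̄ - mu_0):
  S^{-1} · (x̄ - mu_0) = (-1.0466, -1.3938),
  (x̄ - mu_0)^T · [...] = (-2.25)·(-1.0466) + (-2.75)·(-1.3938) = 6.1878.

Step 5 — scale by n: T² = 4 · 6.1878 = 24.7513.

T² ≈ 24.7513


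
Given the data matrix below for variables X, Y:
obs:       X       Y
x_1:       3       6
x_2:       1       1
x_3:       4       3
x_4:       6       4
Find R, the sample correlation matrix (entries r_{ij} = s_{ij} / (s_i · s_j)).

Step 1 — column means:
  mean(X) = (3 + 1 + 4 + 6) / 4 = 14/4 = 3.5
  mean(Y) = (6 + 1 + 3 + 4) / 4 = 14/4 = 3.5

Step 2 — sample variances and covariances s[i,j] = (1/(n-1)) · Σ_k (x_{k,i} - mean_i) · (x_{k,j} - mean_j), with n-1 = 3:
  s[X,X] = ((-0.5)·(-0.5) + (-2.5)·(-2.5) + (0.5)·(0.5) + (2.5)·(2.5)) / 3 = 13/3 = 4.3333
  s[X,Y] = ((-0.5)·(2.5) + (-2.5)·(-2.5) + (0.5)·(-0.5) + (2.5)·(0.5)) / 3 = 6/3 = 2
  s[Y,Y] = ((2.5)·(2.5) + (-2.5)·(-2.5) + (-0.5)·(-0.5) + (0.5)·(0.5)) / 3 = 13/3 = 4.3333
  Sample standard deviations s_i = √(s[i,i]):
  s(X) = √(4.3333) = 2.0817
  s(Y) = √(4.3333) = 2.0817

Step 3 — r_{ij} = s_{ij} / (s_i · s_j):
  r[X,X] = 1 (diagonal).
  r[X,Y] = 2 / (2.0817 · 2.0817) = 2 / 4.3333 = 0.4615
  r[Y,Y] = 1 (diagonal).

R is symmetric with unit diagonal. Assembling:

R = [[1, 0.4615],
 [0.4615, 1]]


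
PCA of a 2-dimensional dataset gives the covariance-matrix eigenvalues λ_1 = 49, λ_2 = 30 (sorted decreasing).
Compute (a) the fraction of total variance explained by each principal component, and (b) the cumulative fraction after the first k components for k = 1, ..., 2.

Step 1 — total variance = trace(Sigma) = Σ λ_i = 49 + 30 = 79.

Step 2 — fraction explained by component i = λ_i / Σ λ:
  PC1: 49/79 = 0.6203
  PC2: 30/79 = 0.3797

Step 3 — cumulative fraction after k components = (λ_1 + ... + λ_k) / Σ λ:
  k = 1: 49/79 = 0.6203
  k = 2: (49 + 30)/79 = 79/79 = 1

Summary (fraction, with percent):

explained: PC1 0.6203 (62.03%), PC2 0.3797 (37.97%);  cumulative: 0.6203, 1


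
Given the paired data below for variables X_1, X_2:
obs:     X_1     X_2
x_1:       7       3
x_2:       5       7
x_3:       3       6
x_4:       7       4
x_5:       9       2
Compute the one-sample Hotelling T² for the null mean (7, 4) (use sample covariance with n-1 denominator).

Step 1 — sample mean vector:
  mean(X_1) = (7 + 5 + 3 + 7 + 9) / 5 = 31/5 = 6.2
  mean(X_2) = (3 + 7 + 6 + 4 + 2) / 5 = 22/5 = 4.4
  x̄ = (6.2, 4.4),  deviation x̄ - mu_0 = (6.2, 4.4) - (7, 4) = (-0.8, 0.4).

Step 2 — sample covariance matrix, S[i,j] = (1/(n-1)) · Σ_k (x_{k,i} - mean_i) · (x_{k,j} - mean_j), divisor n-1 = 4:
  S[X_1,X_1] = ((0.8)·(0.8) + (-1.2)·(-1.2) + (-3.2)·(-3.2) + (0.8)·(0.8) + (2.8)·(2.8)) / 4 = 20.8/4 = 5.2
  S[X_1,X_2] = ((0.8)·(-1.4) + (-1.2)·(2.6) + (-3.2)·(1.6) + (0.8)·(-0.4) + (2.8)·(-2.4)) / 4 = -16.4/4 = -4.1
  S[X_2,X_2] = ((-1.4)·(-1.4) + (2.6)·(2.6) + (1.6)·(1.6) + (-0.4)·(-0.4) + (-2.4)·(-2.4)) / 4 = 17.2/4 = 4.3
  S = [[5.2, -4.1],
 [-4.1, 4.3]].

Step 3 — invert S. det(S) = 5.2·4.3 - (-4.1)² = 5.55.
  S^{-1} = (1/det) · [[d, -b], [-b, a]] = [[0.7748, 0.7387],
 [0.7387, 0.9369]].

Step 4 — quadratic form (x̄ - mu_0)^T · S^{-1} · (x̄ - mu_0):
  S^{-1} · (x̄ - mu_0) = (-0.3243, -0.2162),
  (x̄ - mu_0)^T · [...] = (-0.8)·(-0.3243) + (0.4)·(-0.2162) = 0.173.

Step 5 — scale by n: T² = 5 · 0.173 = 0.8649.

T² ≈ 0.8649


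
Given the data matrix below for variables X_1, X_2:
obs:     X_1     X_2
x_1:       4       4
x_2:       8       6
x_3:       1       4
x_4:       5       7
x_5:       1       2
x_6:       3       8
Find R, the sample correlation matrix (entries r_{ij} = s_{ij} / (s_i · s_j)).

Step 1 — column means:
  mean(X_1) = (4 + 8 + 1 + 5 + 1 + 3) / 6 = 22/6 = 3.6667
  mean(X_2) = (4 + 6 + 4 + 7 + 2 + 8) / 6 = 31/6 = 5.1667

Step 2 — sample variances and covariances s[i,j] = (1/(n-1)) · Σ_k (x_{k,i} - mean_i) · (x_{k,j} - mean_j), with n-1 = 5:
  s[X_1,X_1] = ((0.3333)·(0.3333) + (4.3333)·(4.3333) + (-2.6667)·(-2.6667) + (1.3333)·(1.3333) + (-2.6667)·(-2.6667) + (-0.6667)·(-0.6667)) / 5 = 35.3333/5 = 7.0667
  s[X_1,X_2] = ((0.3333)·(-1.1667) + (4.3333)·(0.8333) + (-2.6667)·(-1.1667) + (1.3333)·(1.8333) + (-2.6667)·(-3.1667) + (-0.6667)·(2.8333)) / 5 = 15.3333/5 = 3.0667
  s[X_2,X_2] = ((-1.1667)·(-1.1667) + (0.8333)·(0.8333) + (-1.1667)·(-1.1667) + (1.8333)·(1.8333) + (-3.1667)·(-3.1667) + (2.8333)·(2.8333)) / 5 = 24.8333/5 = 4.9667
  Sample standard deviations s_i = √(s[i,i]):
  s(X_1) = √(7.0667) = 2.6583
  s(X_2) = √(4.9667) = 2.2286

Step 3 — r_{ij} = s_{ij} / (s_i · s_j):
  r[X_1,X_1] = 1 (diagonal).
  r[X_1,X_2] = 3.0667 / (2.6583 · 2.2286) = 3.0667 / 5.9243 = 0.5176
  r[X_2,X_2] = 1 (diagonal).

R is symmetric with unit diagonal. Assembling:

R = [[1, 0.5176],
 [0.5176, 1]]


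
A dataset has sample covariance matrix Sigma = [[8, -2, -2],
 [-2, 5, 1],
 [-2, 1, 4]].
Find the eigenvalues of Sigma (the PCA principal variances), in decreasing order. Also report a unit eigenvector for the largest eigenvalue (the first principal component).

Step 1 — characteristic polynomial p(λ) = det(λI - Sigma) = λ³ - tr·λ² + c_1·λ - det, where tr = trace, c_1 = sum of the principal 2×2 minors, det = det(Sigma):
  tr = 8 + 5 + 4 = 17,
  c_1 = (8·5 - (-2)²) + (8·4 - (-2)²) + (5·4 - (1)²) = 36 + 28 + 19 = 83,
  det = 8·(5·4 - (1)²) - (-2)·((-2)·4 - (1)·(-2)) + (-2)·((-2)·(1) - 5·(-2)) = 8·(19) - (-2)·(-6) + (-2)·(8) = 124.
  So p(λ) = λ³ - 17λ² + 83λ - 124.
Step 2 — look for an integer root (rational root theorem: any rational root is an integer divisor of 124). Testing λ = 4:
  p(4) = 64 - 272 + 332 - 124 = 0  ✓
  Dividing out (λ - 4): p(λ) = (λ - 4)(λ² - 13λ + 31).
Step 3 — remaining eigenvalues from the quadratic λ² - 13λ + 31 = 0:
  Δ = 13² - 4·31 = 169 - 124 = 45,  λ = (13 ± √45)/2 = (13 ± 6.7082)/2 ≈ 9.8541 or 3.1459.
  Sorted: λ_1 = 9.8541,  λ_2 = 4,  λ_3 = 3.1459  (check: sum = 17 = tr ✓).

Step 4 — unit eigenvector for λ_1 ≈ 9.8541: v spans the null space of (Sigma - λ_1 I), whose rows are
  r_1 = (-1.8541, -2, -2),  r_2 = (-2, -4.8541, 1),  r_3 = (-2, 1, -5.8541).
  v is orthogonal to every row, so take v ∝ r_1 × r_2 = ((-2)·(1) - (-2)·(-4.8541), (-2)·(-2) - (-1.8541)·(1), (-1.8541)·(-4.8541) - (-2)·(-2)) ≈ (-11.7082, 5.8541, 5).
  Rescale (multiply by -1 so the first nonzero entry is positive): u = (11.7082, -5.8541, -5).
  ||u|| = √((11.7082)² + (-5.8541)² + (-5)²) = √(196.3525) ≈ 14.0126,  v_1 = u/||u|| ≈ (0.8355, -0.4178, -0.3568) (||v_1|| = 1).

λ_1 = 9.8541,  λ_2 = 4,  λ_3 = 3.1459;  v_1 ≈ (0.8355, -0.4178, -0.3568)


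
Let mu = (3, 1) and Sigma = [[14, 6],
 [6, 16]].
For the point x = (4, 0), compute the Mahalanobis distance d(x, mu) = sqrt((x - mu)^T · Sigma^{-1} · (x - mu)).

Step 1 — centre the observation: (x - mu) = (1, -1).

Step 2 — invert Sigma. det(Sigma) = 14·16 - (6)² = 188.
  Sigma^{-1} = (1/det) · [[d, -b], [-b, a]] = [[0.0851, -0.0319],
 [-0.0319, 0.0745]].

Step 3 — form the quadratic (x - mu)^T · Sigma^{-1} · (x - mu):
  Sigma^{-1} · (x - mu) = (0.117, -0.1064).
  (x - mu)^T · [Sigma^{-1} · (x - mu)] = (1)·(0.117) + (-1)·(-0.1064) = 0.2234.

Step 4 — take square root: d = √(0.2234) ≈ 0.4727.

d(x, mu) = √(0.2234) ≈ 0.4727


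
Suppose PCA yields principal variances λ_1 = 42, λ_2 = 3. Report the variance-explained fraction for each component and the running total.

Step 1 — total variance = trace(Sigma) = Σ λ_i = 42 + 3 = 45.

Step 2 — fraction explained by component i = λ_i / Σ λ:
  PC1: 42/45 = 0.9333
  PC2: 3/45 = 0.0667

Step 3 — cumulative fraction after k components = (λ_1 + ... + λ_k) / Σ λ:
  k = 1: 42/45 = 0.9333
  k = 2: (42 + 3)/45 = 45/45 = 1

Summary (fraction, with percent):

explained: PC1 0.9333 (93.33%), PC2 0.0667 (6.67%);  cumulative: 0.9333, 1


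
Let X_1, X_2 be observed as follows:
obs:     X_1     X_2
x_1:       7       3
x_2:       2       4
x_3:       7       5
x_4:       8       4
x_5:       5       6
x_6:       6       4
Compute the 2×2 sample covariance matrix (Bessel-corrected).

Step 1 — column means:
  mean(X_1) = (7 + 2 + 7 + 8 + 5 + 6) / 6 = 35/6 = 5.8333
  mean(X_2) = (3 + 4 + 5 + 4 + 6 + 4) / 6 = 26/6 = 4.3333

Step 2 — sample covariance S[i,j] = (1/(n-1)) · Σ_k (x_{k,i} - mean_i) · (x_{k,j} - mean_j), with n-1 = 5.
  S[X_1,X_1] = ((1.1667)·(1.1667) + (-3.8333)·(-3.8333) + (1.1667)·(1.1667) + (2.1667)·(2.1667) + (-0.8333)·(-0.8333) + (0.1667)·(0.1667)) / 5 = 22.8333/5 = 4.5667
  S[X_1,X_2] = ((1.1667)·(-1.3333) + (-3.8333)·(-0.3333) + (1.1667)·(0.6667) + (2.1667)·(-0.3333) + (-0.8333)·(1.6667) + (0.1667)·(-0.3333)) / 5 = -1.6667/5 = -0.3333
  S[X_2,X_2] = ((-1.3333)·(-1.3333) + (-0.3333)·(-0.3333) + (0.6667)·(0.6667) + (-0.3333)·(-0.3333) + (1.6667)·(1.6667) + (-0.3333)·(-0.3333)) / 5 = 5.3333/5 = 1.0667

S is symmetric (S[j,i] = S[i,j]). Assembling:

S = [[4.5667, -0.3333],
 [-0.3333, 1.0667]]


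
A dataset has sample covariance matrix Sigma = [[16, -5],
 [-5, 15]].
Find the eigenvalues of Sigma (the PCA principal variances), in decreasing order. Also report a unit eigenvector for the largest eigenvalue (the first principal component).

Step 1 — characteristic polynomial of 2×2 Sigma:
  det(Sigma - λI) = λ² - trace · λ + det = 0.
  trace = 16 + 15 = 31, det = 16·15 - (-5)² = 215.
Step 2 — discriminant:
  Δ = trace² - 4·det = 961 - 860 = 101.
Step 3 — eigenvalues:
  λ = (trace ± √Δ)/2 = (31 ± 10.0499)/2,
  λ_1 = 20.5249,  λ_2 = 10.4751.

Step 4 — unit eigenvector for λ_1: solve (Sigma - λ_1 I)v = 0. First row:
  (16 - 20.5249)·v_x + (-5)·v_y = 0, i.e. (-4.5249)·v_x + (-5)·v_y = 0,
  so v ∝ (b, λ_1 - a) = (-5, 4.5249); multiply by -1 so the first entry is positive: u = (5, -4.5249).
  ||u|| = √((5)² + (-4.5249)²) = √(45.4751) ≈ 6.7435,
  v_1 = u/||u|| ≈ (0.7415, -0.671) (||v_1|| = 1).

λ_1 = 20.5249,  λ_2 = 10.4751;  v_1 ≈ (0.7415, -0.671)


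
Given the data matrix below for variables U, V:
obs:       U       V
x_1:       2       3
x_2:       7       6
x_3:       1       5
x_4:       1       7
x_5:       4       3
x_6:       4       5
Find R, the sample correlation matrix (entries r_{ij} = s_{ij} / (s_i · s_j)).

Step 1 — column means:
  mean(U) = (2 + 7 + 1 + 1 + 4 + 4) / 6 = 19/6 = 3.1667
  mean(V) = (3 + 6 + 5 + 7 + 3 + 5) / 6 = 29/6 = 4.8333

Step 2 — sample variances and covariances s[i,j] = (1/(n-1)) · Σ_k (x_{k,i} - mean_i) · (x_{k,j} - mean_j), with n-1 = 5:
  s[U,U] = ((-1.1667)·(-1.1667) + (3.8333)·(3.8333) + (-2.1667)·(-2.1667) + (-2.1667)·(-2.1667) + (0.8333)·(0.8333) + (0.8333)·(0.8333)) / 5 = 26.8333/5 = 5.3667
  s[U,V] = ((-1.1667)·(-1.8333) + (3.8333)·(1.1667) + (-2.1667)·(0.1667) + (-2.1667)·(2.1667) + (0.8333)·(-1.8333) + (0.8333)·(0.1667)) / 5 = 0.1667/5 = 0.0333
  s[V,V] = ((-1.8333)·(-1.8333) + (1.1667)·(1.1667) + (0.1667)·(0.1667) + (2.1667)·(2.1667) + (-1.8333)·(-1.8333) + (0.1667)·(0.1667)) / 5 = 12.8333/5 = 2.5667
  Sample standard deviations s_i = √(s[i,i]):
  s(U) = √(5.3667) = 2.3166
  s(V) = √(2.5667) = 1.6021

Step 3 — r_{ij} = s_{ij} / (s_i · s_j):
  r[U,U] = 1 (diagonal).
  r[U,V] = 0.0333 / (2.3166 · 1.6021) = 0.0333 / 3.7114 = 0.009
  r[V,V] = 1 (diagonal).

R is symmetric with unit diagonal. Assembling:

R = [[1, 0.009],
 [0.009, 1]]


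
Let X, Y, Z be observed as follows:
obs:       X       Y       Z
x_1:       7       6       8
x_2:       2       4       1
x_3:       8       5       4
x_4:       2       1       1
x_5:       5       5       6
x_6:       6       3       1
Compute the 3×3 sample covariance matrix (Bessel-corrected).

Step 1 — column means:
  mean(X) = (7 + 2 + 8 + 2 + 5 + 6) / 6 = 30/6 = 5
  mean(Y) = (6 + 4 + 5 + 1 + 5 + 3) / 6 = 24/6 = 4
  mean(Z) = (8 + 1 + 4 + 1 + 6 + 1) / 6 = 21/6 = 3.5

Step 2 — sample covariance S[i,j] = (1/(n-1)) · Σ_k (x_{k,i} - mean_i) · (x_{k,j} - mean_j), with n-1 = 5.
  S[X,X] = ((2)·(2) + (-3)·(-3) + (3)·(3) + (-3)·(-3) + (0)·(0) + (1)·(1)) / 5 = 32/5 = 6.4
  S[X,Y] = ((2)·(2) + (-3)·(0) + (3)·(1) + (-3)·(-3) + (0)·(1) + (1)·(-1)) / 5 = 15/5 = 3
  S[X,Z] = ((2)·(4.5) + (-3)·(-2.5) + (3)·(0.5) + (-3)·(-2.5) + (0)·(2.5) + (1)·(-2.5)) / 5 = 23/5 = 4.6
  S[Y,Y] = ((2)·(2) + (0)·(0) + (1)·(1) + (-3)·(-3) + (1)·(1) + (-1)·(-1)) / 5 = 16/5 = 3.2
  S[Y,Z] = ((2)·(4.5) + (0)·(-2.5) + (1)·(0.5) + (-3)·(-2.5) + (1)·(2.5) + (-1)·(-2.5)) / 5 = 22/5 = 4.4
  S[Z,Z] = ((4.5)·(4.5) + (-2.5)·(-2.5) + (0.5)·(0.5) + (-2.5)·(-2.5) + (2.5)·(2.5) + (-2.5)·(-2.5)) / 5 = 45.5/5 = 9.1

S is symmetric (S[j,i] = S[i,j]). Assembling:

S = [[6.4, 3, 4.6],
 [3, 3.2, 4.4],
 [4.6, 4.4, 9.1]]


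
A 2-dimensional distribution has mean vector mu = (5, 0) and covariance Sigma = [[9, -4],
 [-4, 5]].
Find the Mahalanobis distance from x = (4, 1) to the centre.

Step 1 — centre the observation: (x - mu) = (-1, 1).

Step 2 — invert Sigma. det(Sigma) = 9·5 - (-4)² = 29.
  Sigma^{-1} = (1/det) · [[d, -b], [-b, a]] = [[0.1724, 0.1379],
 [0.1379, 0.3103]].

Step 3 — form the quadratic (x - mu)^T · Sigma^{-1} · (x - mu):
  Sigma^{-1} · (x - mu) = (-0.0345, 0.1724).
  (x - mu)^T · [Sigma^{-1} · (x - mu)] = (-1)·(-0.0345) + (1)·(0.1724) = 0.2069.

Step 4 — take square root: d = √(0.2069) ≈ 0.4549.

d(x, mu) = √(0.2069) ≈ 0.4549


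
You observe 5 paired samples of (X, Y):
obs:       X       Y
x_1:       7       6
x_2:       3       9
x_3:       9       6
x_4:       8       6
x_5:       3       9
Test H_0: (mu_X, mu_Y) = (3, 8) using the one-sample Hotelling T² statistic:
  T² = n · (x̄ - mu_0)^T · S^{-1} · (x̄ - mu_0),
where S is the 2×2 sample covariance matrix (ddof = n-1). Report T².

Step 1 — sample mean vector:
  mean(X) = (7 + 3 + 9 + 8 + 3) / 5 = 30/5 = 6
  mean(Y) = (6 + 9 + 6 + 6 + 9) / 5 = 36/5 = 7.2
  x̄ = (6, 7.2),  deviation x̄ - mu_0 = (6, 7.2) - (3, 8) = (3, -0.8).

Step 2 — sample covariance matrix, S[i,j] = (1/(n-1)) · Σ_k (x_{k,i} - mean_i) · (x_{k,j} - mean_j), divisor n-1 = 4:
  S[X,X] = ((1)·(1) + (-3)·(-3) + (3)·(3) + (2)·(2) + (-3)·(-3)) / 4 = 32/4 = 8
  S[X,Y] = ((1)·(-1.2) + (-3)·(1.8) + (3)·(-1.2) + (2)·(-1.2) + (-3)·(1.8)) / 4 = -18/4 = -4.5
  S[Y,Y] = ((-1.2)·(-1.2) + (1.8)·(1.8) + (-1.2)·(-1.2) + (-1.2)·(-1.2) + (1.8)·(1.8)) / 4 = 10.8/4 = 2.7
  S = [[8, -4.5],
 [-4.5, 2.7]].

Step 3 — invert S. det(S) = 8·2.7 - (-4.5)² = 1.35.
  S^{-1} = (1/det) · [[d, -b], [-b, a]] = [[2, 3.3333],
 [3.3333, 5.9259]].

Step 4 — quadratic form (x̄ - mu_0)^T · S^{-1} · (x̄ - mu_0):
  S^{-1} · (x̄ - mu_0) = (3.3333, 5.2593),
  (x̄ - mu_0)^T · [...] = (3)·(3.3333) + (-0.8)·(5.2593) = 5.7926.

Step 5 — scale by n: T² = 5 · 5.7926 = 28.963.

T² ≈ 28.963


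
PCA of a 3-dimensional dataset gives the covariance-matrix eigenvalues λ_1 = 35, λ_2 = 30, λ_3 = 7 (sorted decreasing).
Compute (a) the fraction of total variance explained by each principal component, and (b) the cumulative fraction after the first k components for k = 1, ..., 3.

Step 1 — total variance = trace(Sigma) = Σ λ_i = 35 + 30 + 7 = 72.

Step 2 — fraction explained by component i = λ_i / Σ λ:
  PC1: 35/72 = 0.4861
  PC2: 30/72 = 0.4167
  PC3: 7/72 = 0.0972

Step 3 — cumulative fraction after k components = (λ_1 + ... + λ_k) / Σ λ:
  k = 1: 35/72 = 0.4861
  k = 2: (35 + 30)/72 = 65/72 = 0.9028
  k = 3: (35 + 30 + 7)/72 = 72/72 = 1

Summary (fraction, with percent):

explained: PC1 0.4861 (48.61%), PC2 0.4167 (41.67%), PC3 0.0972 (9.72%);  cumulative: 0.4861, 0.9028, 1


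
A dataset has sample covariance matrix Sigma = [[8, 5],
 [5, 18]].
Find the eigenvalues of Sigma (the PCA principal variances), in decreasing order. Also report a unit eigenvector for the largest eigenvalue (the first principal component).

Step 1 — characteristic polynomial of 2×2 Sigma:
  det(Sigma - λI) = λ² - trace · λ + det = 0.
  trace = 8 + 18 = 26, det = 8·18 - (5)² = 119.
Step 2 — discriminant:
  Δ = trace² - 4·det = 676 - 476 = 200.
Step 3 — eigenvalues:
  λ = (trace ± √Δ)/2 = (26 ± 14.1421)/2,
  λ_1 = 20.0711,  λ_2 = 5.9289.

Step 4 — unit eigenvector for λ_1: solve (Sigma - λ_1 I)v = 0. First row:
  (8 - 20.0711)·v_x + (5)·v_y = 0, i.e. (-12.0711)·v_x + (5)·v_y = 0,
  so v ∝ (b, λ_1 - a) = (5, 12.0711) = u.
  ||u|| = √((5)² + (12.0711)²) = √(170.7107) ≈ 13.0656,
  v_1 = u/||u|| ≈ (0.3827, 0.9239) (||v_1|| = 1).

λ_1 = 20.0711,  λ_2 = 5.9289;  v_1 ≈ (0.3827, 0.9239)


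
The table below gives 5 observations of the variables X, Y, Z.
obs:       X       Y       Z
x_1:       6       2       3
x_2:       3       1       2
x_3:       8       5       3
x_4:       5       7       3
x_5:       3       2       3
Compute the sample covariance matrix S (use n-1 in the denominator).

Step 1 — column means:
  mean(X) = (6 + 3 + 8 + 5 + 3) / 5 = 25/5 = 5
  mean(Y) = (2 + 1 + 5 + 7 + 2) / 5 = 17/5 = 3.4
  mean(Z) = (3 + 2 + 3 + 3 + 3) / 5 = 14/5 = 2.8

Step 2 — sample covariance S[i,j] = (1/(n-1)) · Σ_k (x_{k,i} - mean_i) · (x_{k,j} - mean_j), with n-1 = 4.
  S[X,X] = ((1)·(1) + (-2)·(-2) + (3)·(3) + (0)·(0) + (-2)·(-2)) / 4 = 18/4 = 4.5
  S[X,Y] = ((1)·(-1.4) + (-2)·(-2.4) + (3)·(1.6) + (0)·(3.6) + (-2)·(-1.4)) / 4 = 11/4 = 2.75
  S[X,Z] = ((1)·(0.2) + (-2)·(-0.8) + (3)·(0.2) + (0)·(0.2) + (-2)·(0.2)) / 4 = 2/4 = 0.5
  S[Y,Y] = ((-1.4)·(-1.4) + (-2.4)·(-2.4) + (1.6)·(1.6) + (3.6)·(3.6) + (-1.4)·(-1.4)) / 4 = 25.2/4 = 6.3
  S[Y,Z] = ((-1.4)·(0.2) + (-2.4)·(-0.8) + (1.6)·(0.2) + (3.6)·(0.2) + (-1.4)·(0.2)) / 4 = 2.4/4 = 0.6
  S[Z,Z] = ((0.2)·(0.2) + (-0.8)·(-0.8) + (0.2)·(0.2) + (0.2)·(0.2) + (0.2)·(0.2)) / 4 = 0.8/4 = 0.2

S is symmetric (S[j,i] = S[i,j]). Assembling:

S = [[4.5, 2.75, 0.5],
 [2.75, 6.3, 0.6],
 [0.5, 0.6, 0.2]]


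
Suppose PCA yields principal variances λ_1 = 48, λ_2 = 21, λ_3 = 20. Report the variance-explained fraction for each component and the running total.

Step 1 — total variance = trace(Sigma) = Σ λ_i = 48 + 21 + 20 = 89.

Step 2 — fraction explained by component i = λ_i / Σ λ:
  PC1: 48/89 = 0.5393
  PC2: 21/89 = 0.236
  PC3: 20/89 = 0.2247

Step 3 — cumulative fraction after k components = (λ_1 + ... + λ_k) / Σ λ:
  k = 1: 48/89 = 0.5393
  k = 2: (48 + 21)/89 = 69/89 = 0.7753
  k = 3: (48 + 21 + 20)/89 = 89/89 = 1

Summary (fraction, with percent):

explained: PC1 0.5393 (53.93%), PC2 0.236 (23.6%), PC3 0.2247 (22.47%);  cumulative: 0.5393, 0.7753, 1
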